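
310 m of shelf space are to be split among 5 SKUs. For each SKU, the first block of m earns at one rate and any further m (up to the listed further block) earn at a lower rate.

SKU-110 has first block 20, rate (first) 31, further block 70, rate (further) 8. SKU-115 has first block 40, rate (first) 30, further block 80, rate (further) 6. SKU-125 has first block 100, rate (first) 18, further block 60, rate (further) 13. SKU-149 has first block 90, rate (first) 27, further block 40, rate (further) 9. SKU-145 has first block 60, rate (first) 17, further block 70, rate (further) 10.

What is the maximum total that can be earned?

7070

Rank every tier by rate: SKU-110/first 31 > SKU-115/first 30 > SKU-149/first 27 > SKU-125/first 18 > SKU-145/first 17 > SKU-125/second 13 > SKU-145/second 10 > SKU-149/second 9 > SKU-110/second 8 > SKU-115/second 6.
Fill SKU-110 first block (20 at 31) — 290 left.
SKU-115 first at 30: fill all 40 — 250 left.
SKU-149 first at 27: fill all 90 — 160 left.
SKU-125 first at 18: fill all 100 — 60 left.
Fill SKU-145 first block (60 at 17) — 0 left.
Total = 31×20 + 30×40 + 27×90 + 18×100 + 17×60 = 7070.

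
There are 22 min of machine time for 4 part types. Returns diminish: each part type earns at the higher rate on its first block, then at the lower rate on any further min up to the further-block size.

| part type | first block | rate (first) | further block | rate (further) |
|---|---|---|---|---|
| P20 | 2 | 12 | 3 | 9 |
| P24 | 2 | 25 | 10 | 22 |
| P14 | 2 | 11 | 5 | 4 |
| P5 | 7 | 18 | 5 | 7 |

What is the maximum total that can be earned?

431

Treat each block as its own option and order by rate: P24/T1 25 > P24/T2 22 > P5/T1 18 > P20/T1 12 > P14/T1 11 > P20/T2 9 > P5/T2 7 > P14/T2 4.
P24/T1 (25): +2 ; 20 left.
Fill P24 T2 block (10 at 22) ; 10 left.
P5 T1 at 18: fill all 7 ; 3 left.
P20/T1 (12): +2 ; 1 left.
P14/T1: +1 of 2 at 11; pool empty.
Total = 25×2 + 22×10 + 18×7 + 12×2 + 11×1 = 431.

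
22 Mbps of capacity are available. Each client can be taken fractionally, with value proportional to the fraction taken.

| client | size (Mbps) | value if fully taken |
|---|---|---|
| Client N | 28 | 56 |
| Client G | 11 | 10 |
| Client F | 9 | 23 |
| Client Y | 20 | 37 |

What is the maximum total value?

Rank by value-to-size ratio: Client F 23/9≈2.56, Client N 56/28≈2, Client Y 37/20≈1.85, Client G 10/11≈0.909.
All 9 Mbps of Client F fit (value 23) ; 13 remain.
Only 13 Mbps remain; take 13/28 of Client N for value 56×13/28 = 26.
Total value = 49.

49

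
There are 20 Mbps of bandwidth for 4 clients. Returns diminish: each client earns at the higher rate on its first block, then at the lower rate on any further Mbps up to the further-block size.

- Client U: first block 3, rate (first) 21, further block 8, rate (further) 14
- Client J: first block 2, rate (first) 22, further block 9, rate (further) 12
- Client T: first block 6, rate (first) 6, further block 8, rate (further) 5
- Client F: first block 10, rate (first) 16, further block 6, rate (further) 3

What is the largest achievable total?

337

Treat each block as its own option and order by rate: Client J/tier1 22 > Client U/tier1 21 > Client F/tier1 16 > Client U/tier2 14 > Client J/tier2 12 > Client T/tier1 6 > Client T/tier2 5 > Client F/tier2 3.
Fill Client J tier1 block (2 at 22) → 18 left.
Client U/tier1 (21): +3 → 15 left.
Client F tier1 at 16: fill all 10 → 5 left.
5 remain; put them into Client U tier2 at 14.
Total = 22×2 + 21×3 + 16×10 + 14×5 = 337.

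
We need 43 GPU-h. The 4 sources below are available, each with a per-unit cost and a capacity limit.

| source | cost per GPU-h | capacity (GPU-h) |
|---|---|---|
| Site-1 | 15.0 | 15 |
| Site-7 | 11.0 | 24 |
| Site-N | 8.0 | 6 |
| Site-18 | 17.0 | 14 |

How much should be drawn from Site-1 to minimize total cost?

13

Cheapest first:
Site-N (8.0): use full 6 ; 37 GPU-h to go.
Site-7 at 11.0: take all 24 GPU-h ; 13 still needed.
Take 13 from Site-1 at 15.0 to finish.
Site-18: unused.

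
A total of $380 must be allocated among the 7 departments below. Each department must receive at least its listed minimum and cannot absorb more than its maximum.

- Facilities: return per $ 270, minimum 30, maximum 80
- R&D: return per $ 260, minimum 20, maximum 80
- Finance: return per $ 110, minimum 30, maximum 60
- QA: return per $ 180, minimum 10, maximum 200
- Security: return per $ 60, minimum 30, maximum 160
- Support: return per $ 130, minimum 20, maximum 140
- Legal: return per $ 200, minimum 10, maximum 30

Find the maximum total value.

Meeting every minimum uses 30+20+30+10+30+20+10 = 150 $, leaving 230.
Highest return per $ first: Facilities 270 > R&D 260 > Legal 200 > QA 180 > Support 130 > Finance 110 > Security 60.
Facilities: +50 to 80 (cap) ; 180 left.
Give R&D 60 more to hit its cap of 80 ; 120 left.
Legal takes 20 more to reach its cap of 30 ; 100 left.
QA: +100 (room for 190) → 110. Pool exhausted.
Total = 270×80 + 260×80 + 110×30 + 180×110 + 60×30 + 130×20 + 200×30 = 75900.

75900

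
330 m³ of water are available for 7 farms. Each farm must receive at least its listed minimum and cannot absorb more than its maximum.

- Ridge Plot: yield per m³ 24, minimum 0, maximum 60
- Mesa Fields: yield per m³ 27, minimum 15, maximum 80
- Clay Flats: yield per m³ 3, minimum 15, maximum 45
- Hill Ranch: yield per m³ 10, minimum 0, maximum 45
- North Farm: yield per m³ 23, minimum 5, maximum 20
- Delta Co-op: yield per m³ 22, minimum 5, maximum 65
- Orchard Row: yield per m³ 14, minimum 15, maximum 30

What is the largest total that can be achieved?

Meeting every minimum uses 0+15+15+0+5+5+15 = 55 m³, leaving 275.
Rank by yield per m³: Mesa Fields 27 > Ridge Plot 24 > North Farm 23 > Delta Co-op 22 > Orchard Row 14 > Hill Ranch 10 > Clay Flats 3.
Mesa Fields takes 65 more to reach its cap of 80 ; 210 left.
Give Ridge Plot 60 more to hit its cap of 60 ; 150 left.
North Farm takes 15 more to reach its cap of 20 ; 135 left.
Give Delta Co-op 60 more to hit its cap of 65 ; 75 left.
Give Orchard Row 15 more to hit its cap of 30 ; 60 left.
Hill Ranch takes 45 more to reach its cap of 45 ; 15 left.
Only 15 left; Clay Flats takes them to reach 30.
Total = 24×60 + 27×80 + 3×30 + 10×45 + 23×20 + 22×65 + 14×30 = 6450.

6450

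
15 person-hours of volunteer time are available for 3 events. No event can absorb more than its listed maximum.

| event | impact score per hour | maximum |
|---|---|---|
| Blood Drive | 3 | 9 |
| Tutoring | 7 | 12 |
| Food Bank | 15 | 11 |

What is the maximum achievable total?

Highest impact score per hour first: Food Bank 15 > Tutoring 7 > Blood Drive 3.
Give Food Bank 11 to hit its cap of 11 — 4 left.
Tutoring has room for 12 but only 4 remain, so it gets 4.
Total = 7×4 + 15×11 = 193.

193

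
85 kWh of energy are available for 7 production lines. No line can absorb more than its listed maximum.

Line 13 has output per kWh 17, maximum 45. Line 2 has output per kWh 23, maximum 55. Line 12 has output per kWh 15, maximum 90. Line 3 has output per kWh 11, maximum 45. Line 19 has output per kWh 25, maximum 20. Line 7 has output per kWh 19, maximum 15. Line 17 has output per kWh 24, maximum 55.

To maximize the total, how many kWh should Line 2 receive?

Order the production lines by output per kWh: Line 19 25 > Line 17 24 > Line 2 23 > Line 7 19 > Line 13 17 > Line 12 15 > Line 3 11.
Line 19 takes 20 to reach its cap of 20 ; 65 left.
Line 17: +55 to 55 (cap) ; 10 left.
Line 2: +10 (room for 55) → 10. Pool exhausted.

10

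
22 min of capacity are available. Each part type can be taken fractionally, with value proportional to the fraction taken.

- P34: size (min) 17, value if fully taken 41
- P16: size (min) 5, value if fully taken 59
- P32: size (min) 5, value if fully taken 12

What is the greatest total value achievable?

Rank by value-to-size ratio: P16 59/5≈11.8, P34 41/17≈2.41, P32 12/5≈2.4.
Take all of P16 (5 min, value 59) — 17 min left.
All 17 min of P34 fit (value 41) — 0 remain.
Total value = 100.

100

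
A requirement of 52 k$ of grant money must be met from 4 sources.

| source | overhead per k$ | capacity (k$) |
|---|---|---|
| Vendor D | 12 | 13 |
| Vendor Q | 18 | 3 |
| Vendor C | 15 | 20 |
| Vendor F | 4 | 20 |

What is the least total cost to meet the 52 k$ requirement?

521

Cheapest first:
Vendor F at 4: take all 20 k$ ; 32 still needed.
Vendor D (12): use full 13 ; 19 k$ to go.
Vendor C at 15: take 19 of its 20 ; requirement met.
Vendor Q: unused.
Cost = 20×4 + 13×12 + 19×15 = 521.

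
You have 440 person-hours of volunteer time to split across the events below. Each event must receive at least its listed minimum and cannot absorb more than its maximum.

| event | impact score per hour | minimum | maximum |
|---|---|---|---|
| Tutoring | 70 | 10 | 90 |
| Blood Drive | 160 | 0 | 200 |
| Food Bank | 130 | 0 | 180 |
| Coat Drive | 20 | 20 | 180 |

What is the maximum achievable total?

Meeting every minimum uses 10+0+0+20 = 30 person-hours, leaving 410.
Rank by impact score per hour: Blood Drive 160 > Food Bank 130 > Tutoring 70 > Coat Drive 20.
Give Blood Drive 200 more to hit its cap of 200 ; 210 left.
Give Food Bank 180 more to hit its cap of 180 ; 30 left.
Tutoring: +30 (room for 80) → 40. Pool exhausted.
Total = 70×40 + 160×200 + 130×180 + 20×20 = 58600.

58600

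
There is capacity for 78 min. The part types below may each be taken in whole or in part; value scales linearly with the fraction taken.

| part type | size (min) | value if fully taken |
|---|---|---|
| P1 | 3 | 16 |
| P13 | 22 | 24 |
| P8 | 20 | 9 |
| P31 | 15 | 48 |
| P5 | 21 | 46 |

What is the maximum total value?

Best value per unit of size first: P1 16/3≈5.33, P31 48/15≈3.2, P5 46/21≈2.19, P13 24/22≈1.09, P8 9/20≈0.45.
Take all of P1 (3 min, value 16) → 75 min left.
All 15 min of P31 fit (value 48) → 60 remain.
P5: take in full, 21 min for value 46 → 39 left.
All 22 min of P13 fit (value 24) → 17 remain.
Only 17 min remain; take 17/20 of P8 for value 9×17/20 = 7.65.
Total value = 141.65.

141.65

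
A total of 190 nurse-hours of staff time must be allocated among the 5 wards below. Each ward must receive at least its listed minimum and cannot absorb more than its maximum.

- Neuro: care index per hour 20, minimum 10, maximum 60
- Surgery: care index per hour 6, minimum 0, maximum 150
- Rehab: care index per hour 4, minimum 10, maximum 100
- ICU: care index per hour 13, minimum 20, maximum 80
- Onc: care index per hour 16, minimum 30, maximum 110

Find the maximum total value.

Meeting every minimum uses 10+0+10+20+30 = 70 nurse-hours, leaving 120.
Highest care index per hour first: Neuro 20 > Onc 16 > ICU 13 > Surgery 6 > Rehab 4.
Neuro takes 50 more to reach its cap of 60 ; 70 left.
Onc: +70 (room for 80) → 100. Pool exhausted.
Total = 20×60 + 4×10 + 13×20 + 16×100 = 3100.

3100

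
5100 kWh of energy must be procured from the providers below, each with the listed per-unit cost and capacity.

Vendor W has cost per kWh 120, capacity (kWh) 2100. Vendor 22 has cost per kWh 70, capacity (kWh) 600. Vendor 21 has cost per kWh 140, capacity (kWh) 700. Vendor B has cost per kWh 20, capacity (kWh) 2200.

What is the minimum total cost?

366000

Fill from the cheapest provider first.
Vendor B at 20: take all 2200 kWh ; 2900 still needed.
Vendor 22 (70): use full 600 ; 2300 kWh to go.
Take 2100 from Vendor W at 120 ; need 200 more.
Vendor 21 (140): take the remaining 200 ; done.
Cost = 2200×20 + 600×70 + 2100×120 + 200×140 = 366000.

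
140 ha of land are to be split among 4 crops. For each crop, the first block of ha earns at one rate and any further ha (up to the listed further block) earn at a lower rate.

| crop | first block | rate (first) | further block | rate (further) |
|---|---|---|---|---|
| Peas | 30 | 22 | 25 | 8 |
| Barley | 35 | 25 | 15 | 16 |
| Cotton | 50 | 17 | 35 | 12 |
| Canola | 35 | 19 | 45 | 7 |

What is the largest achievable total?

2880

Rank every tier by rate: Barley/T1 25 > Peas/T1 22 > Canola/T1 19 > Cotton/T1 17 > Barley/T2 16 > Cotton/T2 12 > Peas/T2 8 > Canola/T2 7.
Barley T1 at 25: fill all 35 ; 105 left.
Peas T1 at 22: fill all 30 ; 75 left.
Canola/T1 (19): +35 ; 40 left.
40 remain; put them into Cotton T1 at 17.
Total = 25×35 + 22×30 + 19×35 + 17×40 = 2880.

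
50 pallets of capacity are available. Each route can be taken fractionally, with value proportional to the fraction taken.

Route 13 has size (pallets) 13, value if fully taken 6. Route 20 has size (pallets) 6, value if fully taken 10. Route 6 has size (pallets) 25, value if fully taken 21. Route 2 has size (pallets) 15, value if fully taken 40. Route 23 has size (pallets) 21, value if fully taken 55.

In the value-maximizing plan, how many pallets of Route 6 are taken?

8

Sort by value density: Route 2 40/15≈2.67, Route 23 55/21≈2.62, Route 20 10/6≈1.67, Route 6 21/25≈0.84, Route 13 6/13≈0.462.
Take all of Route 2 (15 pallets, value 40) ; 35 pallets left.
All 21 pallets of Route 23 fit (value 55) ; 14 remain.
Route 20: take in full, 6 pallets for value 10 ; 8 left.
Fill the last 8 pallets with part of Route 6: 8/25 of it earns 6.72.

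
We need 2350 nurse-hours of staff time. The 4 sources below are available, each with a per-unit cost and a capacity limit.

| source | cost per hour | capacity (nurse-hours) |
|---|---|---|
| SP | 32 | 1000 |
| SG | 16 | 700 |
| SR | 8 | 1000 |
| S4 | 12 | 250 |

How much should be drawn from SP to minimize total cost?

Use sources in increasing cost order.
SR (8): use full 1000 → 1350 nurse-hours to go.
S4 at 12: take all 250 nurse-hours → 1100 still needed.
SG at 16: take all 700 nurse-hours → 400 still needed.
SP at 32: take 400 of its 1000 → requirement met.

400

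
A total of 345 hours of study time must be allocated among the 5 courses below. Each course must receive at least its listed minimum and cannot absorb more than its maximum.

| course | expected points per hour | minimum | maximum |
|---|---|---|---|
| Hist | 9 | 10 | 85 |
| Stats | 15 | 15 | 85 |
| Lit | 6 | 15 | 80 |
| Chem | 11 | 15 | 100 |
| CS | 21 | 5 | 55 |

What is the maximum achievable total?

4415

Meeting every minimum uses 10+15+15+15+5 = 60 hours, leaving 285.
Rank by expected points per hour: CS 21 > Stats 15 > Chem 11 > Hist 9 > Lit 6.
CS: +50 to 55 (cap) ; 235 left.
Stats takes 70 more to reach its cap of 85 ; 165 left.
Give Chem 85 more to hit its cap of 100 ; 80 left.
Give Hist 75 more to hit its cap of 85 ; 5 left.
Lit: +5 (room for 65) → 20. Pool exhausted.
Total = 9×85 + 15×85 + 6×20 + 11×100 + 21×55 = 4415.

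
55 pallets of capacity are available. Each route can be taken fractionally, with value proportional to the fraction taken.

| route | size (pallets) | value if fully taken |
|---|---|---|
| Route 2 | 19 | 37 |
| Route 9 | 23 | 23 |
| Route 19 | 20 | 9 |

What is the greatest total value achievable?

65.85

Best value per unit of size first: Route 2 37/19≈1.95, Route 9 23/23≈1, Route 19 9/20≈0.45.
Take all of Route 2 (19 pallets, value 37) — 36 pallets left.
Take all of Route 9 (23 pallets, value 23) — 13 pallets left.
13 pallets left: a 13/20 share of Route 19 gives 9×13/20 = 5.85.
Total value = 65.85.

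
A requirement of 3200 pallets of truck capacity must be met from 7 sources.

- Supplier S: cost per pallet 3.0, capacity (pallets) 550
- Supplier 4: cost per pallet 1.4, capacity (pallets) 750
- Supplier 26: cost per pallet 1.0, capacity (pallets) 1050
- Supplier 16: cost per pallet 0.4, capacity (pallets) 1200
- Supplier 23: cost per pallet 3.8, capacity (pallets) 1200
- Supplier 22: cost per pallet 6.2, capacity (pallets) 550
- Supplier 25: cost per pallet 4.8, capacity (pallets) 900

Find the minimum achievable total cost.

3180

Cheapest first:
Supplier 16 at 0.4: take all 1200 pallets ; 2000 still needed.
Take 1050 from Supplier 26 at 1.0 ; need 950 more.
Supplier 4 (1.4): use full 750 ; 200 pallets to go.
Supplier S at 3.0: take 200 of its 550 ; requirement met.
Supplier 23, Supplier 25, Supplier 22: unused.
Cost = 1200×0.4 + 1050×1.0 + 750×1.4 + 200×3.0 = 3180.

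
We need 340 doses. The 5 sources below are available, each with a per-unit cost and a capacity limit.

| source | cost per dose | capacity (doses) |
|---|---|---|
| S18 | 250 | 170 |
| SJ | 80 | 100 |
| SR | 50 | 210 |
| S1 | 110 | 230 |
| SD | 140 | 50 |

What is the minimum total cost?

21800

Fill from the cheapest source first.
SR (50): use full 210 ; 130 doses to go.
SJ (80): use full 100 ; 30 doses to go.
Take 30 from S1 at 110 to finish.
SD, S18: unused.
Cost = 210×50 + 100×80 + 30×110 = 21800.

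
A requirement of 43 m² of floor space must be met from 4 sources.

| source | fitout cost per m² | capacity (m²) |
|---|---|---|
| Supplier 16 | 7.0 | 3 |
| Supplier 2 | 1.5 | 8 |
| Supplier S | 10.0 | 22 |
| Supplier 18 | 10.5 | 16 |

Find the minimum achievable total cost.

358

Fill from the cheapest source first.
Supplier 2 at 1.5: take all 8 m² — 35 still needed.
Supplier 16 at 7.0: take all 3 m² — 32 still needed.
Supplier S (10.0): use full 22 — 10 m² to go.
Supplier 18 (10.5): take the remaining 10 — done.
Cost = 8×1.5 + 3×7.0 + 22×10.0 + 10×10.5 = 358.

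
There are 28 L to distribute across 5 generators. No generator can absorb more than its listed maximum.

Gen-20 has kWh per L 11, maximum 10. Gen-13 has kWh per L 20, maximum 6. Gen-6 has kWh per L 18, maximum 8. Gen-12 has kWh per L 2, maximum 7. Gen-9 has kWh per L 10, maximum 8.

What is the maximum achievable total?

Highest kWh per L first: Gen-13 20 > Gen-6 18 > Gen-20 11 > Gen-9 10 > Gen-12 2.
Gen-13: +6 to 6 (cap) → 22 left.
Gen-6 takes 8 to reach its cap of 8 → 14 left.
Gen-20 takes 10 to reach its cap of 10 → 4 left.
Only 4 left; Gen-9 takes them to reach 4.
Total = 11×10 + 20×6 + 18×8 + 10×4 = 414.

414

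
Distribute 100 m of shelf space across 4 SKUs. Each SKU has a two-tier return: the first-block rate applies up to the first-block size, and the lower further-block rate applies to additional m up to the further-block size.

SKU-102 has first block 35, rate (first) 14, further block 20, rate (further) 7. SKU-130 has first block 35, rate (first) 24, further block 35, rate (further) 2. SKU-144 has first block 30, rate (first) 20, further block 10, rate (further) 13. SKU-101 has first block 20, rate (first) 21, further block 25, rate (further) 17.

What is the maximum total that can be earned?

2115

Order all 8 blocks by rate: SKU-130/first 24 > SKU-101/first 21 > SKU-144/first 20 > SKU-101/second 17 > SKU-102/first 14 > SKU-144/second 13 > SKU-102/second 7 > SKU-130/second 2.
SKU-130 first at 24: fill all 35 → 65 left.
Fill SKU-101 first block (20 at 21) → 45 left.
SKU-144/first (20): +30 → 15 left.
SKU-101/second: +15 of 25 at 17; pool empty.
Total = 24×35 + 21×20 + 20×30 + 17×15 = 2115.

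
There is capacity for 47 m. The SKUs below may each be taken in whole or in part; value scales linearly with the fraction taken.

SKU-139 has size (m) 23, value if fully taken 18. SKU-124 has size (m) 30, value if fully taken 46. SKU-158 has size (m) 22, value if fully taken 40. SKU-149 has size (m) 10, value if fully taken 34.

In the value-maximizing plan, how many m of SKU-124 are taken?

Best value per unit of size first: SKU-149 34/10≈3.4, SKU-158 40/22≈1.82, SKU-124 46/30≈1.53, SKU-139 18/23≈0.783.
SKU-149: take in full, 10 m for value 34 ; 37 left.
All 22 m of SKU-158 fit (value 40) ; 15 remain.
Fill the last 15 m with part of SKU-124: 15/30 of it earns 23.

15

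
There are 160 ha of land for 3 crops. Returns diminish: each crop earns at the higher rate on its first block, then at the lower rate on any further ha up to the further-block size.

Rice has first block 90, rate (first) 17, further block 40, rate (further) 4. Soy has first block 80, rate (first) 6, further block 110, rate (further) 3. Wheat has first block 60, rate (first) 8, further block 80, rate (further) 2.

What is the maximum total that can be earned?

2070

Rank every tier by rate: Rice/first 17 > Wheat/first 8 > Soy/first 6 > Rice/second 4 > Soy/second 3 > Wheat/second 2.
Rice/first (17): +90 — 70 left.
Wheat/first (8): +60 — 10 left.
10 remain; put them into Soy first at 6.
Total = 17×90 + 8×60 + 6×10 = 2070.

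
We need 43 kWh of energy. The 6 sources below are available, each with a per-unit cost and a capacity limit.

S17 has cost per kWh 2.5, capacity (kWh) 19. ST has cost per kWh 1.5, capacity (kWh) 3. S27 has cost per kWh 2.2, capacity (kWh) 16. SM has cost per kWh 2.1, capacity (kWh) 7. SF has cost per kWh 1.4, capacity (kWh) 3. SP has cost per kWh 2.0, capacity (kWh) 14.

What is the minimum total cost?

86.6

Fill from the cheapest source first.
Take 3 from SF at 1.4 → need 40 more.
ST at 1.5: take all 3 kWh → 37 still needed.
SP (2.0): use full 14 → 23 kWh to go.
Take 7 from SM at 2.1 → need 16 more.
S27 (2.2): use full 16 → 0 kWh to go.
S17: unused.
Cost = 3×1.4 + 3×1.5 + 14×2.0 + 7×2.1 + 16×2.2 = 86.6.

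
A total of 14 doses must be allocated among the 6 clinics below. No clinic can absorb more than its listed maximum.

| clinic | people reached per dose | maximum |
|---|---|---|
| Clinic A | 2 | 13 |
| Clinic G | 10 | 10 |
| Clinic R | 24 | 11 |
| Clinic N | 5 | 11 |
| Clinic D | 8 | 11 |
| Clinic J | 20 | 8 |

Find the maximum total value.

324

Order the clinics by people reached per dose: Clinic R 24 > Clinic J 20 > Clinic G 10 > Clinic D 8 > Clinic N 5 > Clinic A 2.
Clinic R: +11 to 11 (cap) → 3 left.
Clinic J has room for 8 but only 3 remain, so it gets 3.
Total = 24×11 + 20×3 = 324.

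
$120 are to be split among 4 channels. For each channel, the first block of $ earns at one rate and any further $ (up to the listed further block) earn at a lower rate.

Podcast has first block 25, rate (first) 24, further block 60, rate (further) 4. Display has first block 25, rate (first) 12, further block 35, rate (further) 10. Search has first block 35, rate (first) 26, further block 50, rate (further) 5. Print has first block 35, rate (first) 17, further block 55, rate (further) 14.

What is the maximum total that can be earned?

Rank every tier by rate: Search/first 26 > Podcast/first 24 > Print/first 17 > Print/second 14 > Display/first 12 > Display/second 10 > Search/second 5 > Podcast/second 4.
Search first at 26: fill all 35 → 85 left.
Podcast/first (24): +25 → 60 left.
Print/first (17): +35 → 25 left.
Print/second: +25 of 55 at 14; pool empty.
Total = 26×35 + 24×25 + 17×35 + 14×25 = 2455.

2455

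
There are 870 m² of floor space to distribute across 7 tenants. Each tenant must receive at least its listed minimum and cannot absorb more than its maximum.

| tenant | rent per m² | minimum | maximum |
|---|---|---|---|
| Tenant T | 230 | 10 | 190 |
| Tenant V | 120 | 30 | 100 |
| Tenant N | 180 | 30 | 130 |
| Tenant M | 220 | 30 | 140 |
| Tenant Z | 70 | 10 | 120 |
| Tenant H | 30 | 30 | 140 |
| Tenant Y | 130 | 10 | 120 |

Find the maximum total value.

136000

Meeting every minimum uses 10+30+30+30+10+30+10 = 150 m², leaving 720.
Rank by rent per m²: Tenant T 230 > Tenant M 220 > Tenant N 180 > Tenant Y 130 > Tenant V 120 > Tenant Z 70 > Tenant H 30.
Tenant T: +180 to 190 (cap) ; 540 left.
Give Tenant M 110 more to hit its cap of 140 ; 430 left.
Tenant N takes 100 more to reach its cap of 130 ; 330 left.
Tenant Y: +110 to 120 (cap) ; 220 left.
Tenant V: +70 to 100 (cap) ; 150 left.
Tenant Z: +110 to 120 (cap) ; 40 left.
Tenant H: +40 (room for 110) → 70. Pool exhausted.
Total = 230×190 + 120×100 + 180×130 + 220×140 + 70×120 + 30×70 + 130×120 = 136000.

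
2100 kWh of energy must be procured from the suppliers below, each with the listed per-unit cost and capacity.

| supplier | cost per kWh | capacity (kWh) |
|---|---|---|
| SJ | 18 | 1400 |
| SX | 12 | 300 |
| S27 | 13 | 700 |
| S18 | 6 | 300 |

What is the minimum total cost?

Use suppliers in increasing cost order.
S18 (6): use full 300 — 1800 kWh to go.
SX at 12: take all 300 kWh — 1500 still needed.
S27 (13): use full 700 — 800 kWh to go.
SJ (18): take the remaining 800 — done.
Cost = 300×6 + 300×12 + 700×13 + 800×18 = 28900.

28900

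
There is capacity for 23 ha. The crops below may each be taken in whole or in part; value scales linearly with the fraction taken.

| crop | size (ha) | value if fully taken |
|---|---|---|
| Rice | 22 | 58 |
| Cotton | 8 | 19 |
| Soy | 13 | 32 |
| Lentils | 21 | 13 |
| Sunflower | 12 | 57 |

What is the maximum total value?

86

Best value per unit of size first: Sunflower 57/12≈4.75, Rice 58/22≈2.64, Soy 32/13≈2.46, Cotton 19/8≈2.38, Lentils 13/21≈0.619.
Take all of Sunflower (12 ha, value 57) — 11 ha left.
Fill the last 11 ha with part of Rice: 11/22 of it earns 29.
Total value = 86.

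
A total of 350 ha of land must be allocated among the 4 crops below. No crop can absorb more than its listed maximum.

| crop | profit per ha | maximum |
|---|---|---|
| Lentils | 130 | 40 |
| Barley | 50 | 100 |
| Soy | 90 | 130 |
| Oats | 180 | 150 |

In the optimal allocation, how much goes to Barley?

Order the crops by profit per ha: Oats 180 > Lentils 130 > Soy 90 > Barley 50.
Oats takes 150 to reach its cap of 150 — 200 left.
Give Lentils 40 to hit its cap of 40 — 160 left.
Soy: +130 to 130 (cap) — 30 left.
Barley has room for 100 but only 30 remain, so it gets 30.

30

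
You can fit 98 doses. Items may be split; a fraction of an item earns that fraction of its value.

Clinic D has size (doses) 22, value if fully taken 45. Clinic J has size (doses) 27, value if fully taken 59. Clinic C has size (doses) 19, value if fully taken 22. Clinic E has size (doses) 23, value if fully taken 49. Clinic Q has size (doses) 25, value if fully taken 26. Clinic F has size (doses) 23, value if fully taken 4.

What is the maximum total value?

182.28

Sort by value density: Clinic J 59/27≈2.19, Clinic E 49/23≈2.13, Clinic D 45/22≈2.05, Clinic C 22/19≈1.16, Clinic Q 26/25≈1.04, Clinic F 4/23≈0.174.
Take all of Clinic J (27 doses, value 59) → 71 doses left.
Clinic E: take in full, 23 doses for value 49 → 48 left.
Clinic D: take in full, 22 doses for value 45 → 26 left.
Take all of Clinic C (19 doses, value 22) → 7 doses left.
Fill the last 7 doses with part of Clinic Q: 7/25 of it earns 7.28.
Total value = 182.28.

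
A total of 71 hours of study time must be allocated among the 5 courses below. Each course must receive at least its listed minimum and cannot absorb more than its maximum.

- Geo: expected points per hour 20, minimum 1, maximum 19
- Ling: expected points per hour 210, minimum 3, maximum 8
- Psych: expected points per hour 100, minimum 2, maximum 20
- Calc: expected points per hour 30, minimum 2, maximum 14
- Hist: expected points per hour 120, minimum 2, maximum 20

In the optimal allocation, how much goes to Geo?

Meeting every minimum uses 1+3+2+2+2 = 10 hours, leaving 61.
Rank by expected points per hour: Ling 210 > Hist 120 > Psych 100 > Calc 30 > Geo 20.
Ling takes 5 more to reach its cap of 8 → 56 left.
Give Hist 18 more to hit its cap of 20 → 38 left.
Give Psych 18 more to hit its cap of 20 → 20 left.
Calc: +12 to 14 (cap) → 8 left.
Only 8 left; Geo takes them to reach 9.

9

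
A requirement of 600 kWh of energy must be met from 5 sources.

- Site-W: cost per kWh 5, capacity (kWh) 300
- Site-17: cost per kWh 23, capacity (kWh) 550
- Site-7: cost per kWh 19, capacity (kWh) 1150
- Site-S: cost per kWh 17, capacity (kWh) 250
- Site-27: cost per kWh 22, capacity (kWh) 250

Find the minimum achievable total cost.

Fill from the cheapest source first.
Site-W at 5: take all 300 kWh — 300 still needed.
Site-S (17): use full 250 — 50 kWh to go.
Site-7 (19): take the remaining 50 — done.
Site-27, Site-17: unused.
Cost = 300×5 + 250×17 + 50×19 = 6700.

6700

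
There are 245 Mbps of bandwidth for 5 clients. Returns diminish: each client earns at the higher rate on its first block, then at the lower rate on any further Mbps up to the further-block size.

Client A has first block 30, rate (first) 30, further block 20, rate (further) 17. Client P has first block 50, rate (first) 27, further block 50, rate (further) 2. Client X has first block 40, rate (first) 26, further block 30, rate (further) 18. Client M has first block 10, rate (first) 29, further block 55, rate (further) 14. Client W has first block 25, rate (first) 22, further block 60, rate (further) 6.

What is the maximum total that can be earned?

5570

Rank every tier by rate: Client A/first 30 > Client M/first 29 > Client P/first 27 > Client X/first 26 > Client W/first 22 > Client X/second 18 > Client A/second 17 > Client M/second 14 > Client W/second 6 > Client P/second 2.
Client A/first (30): +30 ; 215 left.
Fill Client M first block (10 at 29) ; 205 left.
Fill Client P first block (50 at 27) ; 155 left.
Client X first at 26: fill all 40 ; 115 left.
Fill Client W first block (25 at 22) ; 90 left.
Fill Client X second block (30 at 18) ; 60 left.
Fill Client A second block (20 at 17) ; 40 left.
Client M/second: +40 of 55 at 14; pool empty.
Total = 30×30 + 29×10 + 27×50 + 26×40 + 22×25 + 18×30 + 17×20 + 14×40 = 5570.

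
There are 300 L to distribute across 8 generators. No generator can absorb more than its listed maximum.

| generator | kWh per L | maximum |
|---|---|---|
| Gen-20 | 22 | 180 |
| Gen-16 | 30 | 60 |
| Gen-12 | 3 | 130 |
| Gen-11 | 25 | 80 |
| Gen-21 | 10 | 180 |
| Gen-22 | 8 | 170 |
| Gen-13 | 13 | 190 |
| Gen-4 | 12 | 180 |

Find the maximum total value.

7320

Highest kWh per L first: Gen-16 30 > Gen-11 25 > Gen-20 22 > Gen-13 13 > Gen-4 12 > Gen-21 10 > Gen-22 8 > Gen-12 3.
Gen-16: +60 to 60 (cap) → 240 left.
Give Gen-11 80 to hit its cap of 80 → 160 left.
Gen-20 has room for 180 but only 160 remain, so it gets 160.
Total = 22×160 + 30×60 + 25×80 = 7320.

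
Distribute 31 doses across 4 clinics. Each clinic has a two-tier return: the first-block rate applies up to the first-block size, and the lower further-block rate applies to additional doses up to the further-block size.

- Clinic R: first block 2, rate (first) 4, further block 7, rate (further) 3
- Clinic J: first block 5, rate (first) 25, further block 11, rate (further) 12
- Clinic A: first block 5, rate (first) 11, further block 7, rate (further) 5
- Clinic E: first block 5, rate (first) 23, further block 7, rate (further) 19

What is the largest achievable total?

Rank every tier by rate: Clinic J/first 25 > Clinic E/first 23 > Clinic E/second 19 > Clinic J/second 12 > Clinic A/first 11 > Clinic A/second 5 > Clinic R/first 4 > Clinic R/second 3.
Clinic J first at 25: fill all 5 ; 26 left.
Clinic E/first (23): +5 ; 21 left.
Clinic E second at 19: fill all 7 ; 14 left.
Clinic J second at 12: fill all 11 ; 3 left.
3 remain; put them into Clinic A first at 11.
Total = 25×5 + 23×5 + 19×7 + 12×11 + 11×3 = 538.

538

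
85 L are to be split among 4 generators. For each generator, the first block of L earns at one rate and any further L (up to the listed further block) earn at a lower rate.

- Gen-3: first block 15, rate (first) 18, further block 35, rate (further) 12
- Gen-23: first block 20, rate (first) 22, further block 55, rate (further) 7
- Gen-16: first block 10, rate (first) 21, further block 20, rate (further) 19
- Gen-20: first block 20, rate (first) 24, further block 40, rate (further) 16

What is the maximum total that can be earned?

Order all 8 blocks by rate: Gen-20/first 24 > Gen-23/first 22 > Gen-16/first 21 > Gen-16/second 19 > Gen-3/first 18 > Gen-20/second 16 > Gen-3/second 12 > Gen-23/second 7.
Fill Gen-20 first block (20 at 24) ; 65 left.
Gen-23 first at 22: fill all 20 ; 45 left.
Gen-16 first at 21: fill all 10 ; 35 left.
Gen-16/second (19): +20 ; 15 left.
Gen-3/first (18): +15 ; 0 left.
Total = 24×20 + 22×20 + 21×10 + 19×20 + 18×15 = 1780.

1780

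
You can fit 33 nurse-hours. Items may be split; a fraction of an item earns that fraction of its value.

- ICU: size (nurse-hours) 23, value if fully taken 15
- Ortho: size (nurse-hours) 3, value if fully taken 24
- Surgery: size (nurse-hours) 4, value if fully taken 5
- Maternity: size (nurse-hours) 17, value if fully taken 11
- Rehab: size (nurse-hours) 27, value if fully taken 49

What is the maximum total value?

Best value per unit of size first: Ortho 24/3≈8, Rehab 49/27≈1.81, Surgery 5/4≈1.25, ICU 15/23≈0.652, Maternity 11/17≈0.647.
Take all of Ortho (3 nurse-hours, value 24) → 30 nurse-hours left.
Take all of Rehab (27 nurse-hours, value 49) → 3 nurse-hours left.
Only 3 nurse-hours remain; take 3/4 of Surgery for value 5×3/4 = 3.75.
Total value = 76.75.

76.75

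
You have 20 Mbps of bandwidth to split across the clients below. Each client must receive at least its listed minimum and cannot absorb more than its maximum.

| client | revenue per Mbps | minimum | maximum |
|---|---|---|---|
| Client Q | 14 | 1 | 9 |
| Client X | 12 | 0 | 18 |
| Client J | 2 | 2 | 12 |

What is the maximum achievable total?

238

Meeting every minimum uses 1+0+2 = 3 Mbps, leaving 17.
Rank by revenue per Mbps: Client Q 14 > Client X 12 > Client J 2.
Client Q: +8 to 9 (cap) ; 9 left.
Only 9 left; Client X takes them to reach 9.
Total = 14×9 + 12×9 + 2×2 = 238.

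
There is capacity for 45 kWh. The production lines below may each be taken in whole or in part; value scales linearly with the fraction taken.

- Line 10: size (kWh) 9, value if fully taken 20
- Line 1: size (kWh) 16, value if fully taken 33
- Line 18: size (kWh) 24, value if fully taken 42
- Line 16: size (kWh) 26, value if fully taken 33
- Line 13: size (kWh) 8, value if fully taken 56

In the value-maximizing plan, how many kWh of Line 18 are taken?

12

Rank by value-to-size ratio: Line 13 56/8≈7, Line 10 20/9≈2.22, Line 1 33/16≈2.06, Line 18 42/24≈1.75, Line 16 33/26≈1.27.
Take all of Line 13 (8 kWh, value 56) ; 37 kWh left.
Line 10: take in full, 9 kWh for value 20 ; 28 left.
Line 1: take in full, 16 kWh for value 33 ; 12 left.
Fill the last 12 kWh with part of Line 18: 12/24 of it earns 21.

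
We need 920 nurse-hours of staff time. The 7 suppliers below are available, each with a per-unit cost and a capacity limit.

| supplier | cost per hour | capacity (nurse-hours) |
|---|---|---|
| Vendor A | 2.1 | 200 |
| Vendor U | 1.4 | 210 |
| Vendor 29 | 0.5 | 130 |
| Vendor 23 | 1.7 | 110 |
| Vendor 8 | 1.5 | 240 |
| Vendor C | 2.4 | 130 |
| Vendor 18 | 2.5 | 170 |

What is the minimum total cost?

Use suppliers in increasing cost order.
Vendor 29 (0.5): use full 130 → 790 nurse-hours to go.
Vendor U (1.4): use full 210 → 580 nurse-hours to go.
Vendor 8 (1.5): use full 240 → 340 nurse-hours to go.
Take 110 from Vendor 23 at 1.7 → need 230 more.
Vendor A (2.1): use full 200 → 30 nurse-hours to go.
Take 30 from Vendor C at 2.4 to finish.
Vendor 18: unused.
Cost = 130×0.5 + 210×1.4 + 240×1.5 + 110×1.7 + 200×2.1 + 30×2.4 = 1398.

1398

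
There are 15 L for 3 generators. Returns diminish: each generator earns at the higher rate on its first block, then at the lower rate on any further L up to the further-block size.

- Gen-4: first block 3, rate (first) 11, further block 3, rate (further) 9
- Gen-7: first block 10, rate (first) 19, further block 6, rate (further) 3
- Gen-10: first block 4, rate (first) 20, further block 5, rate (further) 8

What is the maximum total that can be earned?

281

Order all 6 blocks by rate: Gen-10/first 20 > Gen-7/first 19 > Gen-4/first 11 > Gen-4/second 9 > Gen-10/second 8 > Gen-7/second 3.
Gen-10 first at 20: fill all 4 — 11 left.
Gen-7 first at 19: fill all 10 — 1 left.
Gen-4 first at 11: only 1 left, fill 1.
Total = 20×4 + 19×10 + 11×1 = 281.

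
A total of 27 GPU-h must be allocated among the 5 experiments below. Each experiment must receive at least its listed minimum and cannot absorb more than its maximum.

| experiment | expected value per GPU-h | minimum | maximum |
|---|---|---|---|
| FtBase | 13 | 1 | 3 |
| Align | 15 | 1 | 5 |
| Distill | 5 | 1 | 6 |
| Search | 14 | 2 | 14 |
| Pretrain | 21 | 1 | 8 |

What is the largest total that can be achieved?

429

Meeting every minimum uses 1+1+1+2+1 = 6 GPU-h, leaving 21.
Highest expected value per GPU-h first: Pretrain 21 > Align 15 > Search 14 > FtBase 13 > Distill 5.
Pretrain: +7 to 8 (cap) ; 14 left.
Give Align 4 more to hit its cap of 5 ; 10 left.
Only 10 left; Search takes them to reach 12.
Total = 13×1 + 15×5 + 5×1 + 14×12 + 21×8 = 429.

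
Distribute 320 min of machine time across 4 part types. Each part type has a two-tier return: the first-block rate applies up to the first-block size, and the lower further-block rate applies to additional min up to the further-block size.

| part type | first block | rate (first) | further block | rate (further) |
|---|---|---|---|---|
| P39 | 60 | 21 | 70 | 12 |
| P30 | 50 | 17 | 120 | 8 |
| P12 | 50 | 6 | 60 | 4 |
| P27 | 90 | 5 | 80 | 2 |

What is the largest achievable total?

4030

Treat each block as its own option and order by rate: P39/tier1 21 > P30/tier1 17 > P39/tier2 12 > P30/tier2 8 > P12/tier1 6 > P27/tier1 5 > P12/tier2 4 > P27/tier2 2.
P39 tier1 at 21: fill all 60 — 260 left.
P30/tier1 (17): +50 — 210 left.
P39 tier2 at 12: fill all 70 — 140 left.
Fill P30 tier2 block (120 at 8) — 20 left.
P12/tier1: +20 of 50 at 6; pool empty.
Total = 21×60 + 17×50 + 12×70 + 8×120 + 6×20 = 4030.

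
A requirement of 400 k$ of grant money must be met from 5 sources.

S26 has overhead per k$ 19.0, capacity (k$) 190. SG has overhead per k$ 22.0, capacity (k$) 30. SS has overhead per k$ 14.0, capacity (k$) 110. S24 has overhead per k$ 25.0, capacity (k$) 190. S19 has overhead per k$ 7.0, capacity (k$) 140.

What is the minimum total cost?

Cheapest first:
Take 140 from S19 at 7.0 ; need 260 more.
SS (14.0): use full 110 ; 150 k$ to go.
S26 at 19.0: take 150 of its 190 ; requirement met.
SG, S24: unused.
Cost = 140×7.0 + 110×14.0 + 150×19.0 = 5370.

5370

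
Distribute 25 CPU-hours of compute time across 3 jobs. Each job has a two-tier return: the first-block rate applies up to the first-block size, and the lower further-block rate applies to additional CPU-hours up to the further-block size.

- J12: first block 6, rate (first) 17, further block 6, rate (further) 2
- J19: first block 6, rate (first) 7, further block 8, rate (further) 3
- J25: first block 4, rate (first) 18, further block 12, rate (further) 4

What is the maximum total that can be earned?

Order all 6 blocks by rate: J25/first 18 > J12/first 17 > J19/first 7 > J25/second 4 > J19/second 3 > J12/second 2.
Fill J25 first block (4 at 18) ; 21 left.
J12 first at 17: fill all 6 ; 15 left.
Fill J19 first block (6 at 7) ; 9 left.
J25/second: +9 of 12 at 4; pool empty.
Total = 18×4 + 17×6 + 7×6 + 4×9 = 252.

252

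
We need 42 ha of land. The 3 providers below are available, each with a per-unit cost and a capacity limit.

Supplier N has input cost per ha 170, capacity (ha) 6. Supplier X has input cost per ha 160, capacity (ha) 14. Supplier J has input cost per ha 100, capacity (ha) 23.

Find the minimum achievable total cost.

Use providers in increasing cost order.
Take 23 from Supplier J at 100 ; need 19 more.
Supplier X at 160: take all 14 ha ; 5 still needed.
Supplier N (170): take the remaining 5 ; done.
Cost = 23×100 + 14×160 + 5×170 = 5390.

5390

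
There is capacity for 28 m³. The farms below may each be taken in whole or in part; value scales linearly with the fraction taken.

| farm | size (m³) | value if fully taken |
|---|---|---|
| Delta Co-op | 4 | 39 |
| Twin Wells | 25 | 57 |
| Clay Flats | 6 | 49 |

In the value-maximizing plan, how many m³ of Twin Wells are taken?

18

Rank by value-to-size ratio: Delta Co-op 39/4≈9.75, Clay Flats 49/6≈8.17, Twin Wells 57/25≈2.28.
Take all of Delta Co-op (4 m³, value 39) — 24 m³ left.
Clay Flats: take in full, 6 m³ for value 49 — 18 left.
Only 18 m³ remain; take 18/25 of Twin Wells for value 57×18/25 = 41.04.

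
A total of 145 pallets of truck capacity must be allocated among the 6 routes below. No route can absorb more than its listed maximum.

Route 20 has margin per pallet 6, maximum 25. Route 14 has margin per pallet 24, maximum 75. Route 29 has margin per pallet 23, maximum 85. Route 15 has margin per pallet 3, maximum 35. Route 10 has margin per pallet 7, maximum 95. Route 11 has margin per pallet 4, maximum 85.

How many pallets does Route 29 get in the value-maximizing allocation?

70

Order the routes by margin per pallet: Route 14 24 > Route 29 23 > Route 10 7 > Route 20 6 > Route 11 4 > Route 15 3.
Route 14: +75 to 75 (cap) → 70 left.
Only 70 left; Route 29 takes them to reach 70.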